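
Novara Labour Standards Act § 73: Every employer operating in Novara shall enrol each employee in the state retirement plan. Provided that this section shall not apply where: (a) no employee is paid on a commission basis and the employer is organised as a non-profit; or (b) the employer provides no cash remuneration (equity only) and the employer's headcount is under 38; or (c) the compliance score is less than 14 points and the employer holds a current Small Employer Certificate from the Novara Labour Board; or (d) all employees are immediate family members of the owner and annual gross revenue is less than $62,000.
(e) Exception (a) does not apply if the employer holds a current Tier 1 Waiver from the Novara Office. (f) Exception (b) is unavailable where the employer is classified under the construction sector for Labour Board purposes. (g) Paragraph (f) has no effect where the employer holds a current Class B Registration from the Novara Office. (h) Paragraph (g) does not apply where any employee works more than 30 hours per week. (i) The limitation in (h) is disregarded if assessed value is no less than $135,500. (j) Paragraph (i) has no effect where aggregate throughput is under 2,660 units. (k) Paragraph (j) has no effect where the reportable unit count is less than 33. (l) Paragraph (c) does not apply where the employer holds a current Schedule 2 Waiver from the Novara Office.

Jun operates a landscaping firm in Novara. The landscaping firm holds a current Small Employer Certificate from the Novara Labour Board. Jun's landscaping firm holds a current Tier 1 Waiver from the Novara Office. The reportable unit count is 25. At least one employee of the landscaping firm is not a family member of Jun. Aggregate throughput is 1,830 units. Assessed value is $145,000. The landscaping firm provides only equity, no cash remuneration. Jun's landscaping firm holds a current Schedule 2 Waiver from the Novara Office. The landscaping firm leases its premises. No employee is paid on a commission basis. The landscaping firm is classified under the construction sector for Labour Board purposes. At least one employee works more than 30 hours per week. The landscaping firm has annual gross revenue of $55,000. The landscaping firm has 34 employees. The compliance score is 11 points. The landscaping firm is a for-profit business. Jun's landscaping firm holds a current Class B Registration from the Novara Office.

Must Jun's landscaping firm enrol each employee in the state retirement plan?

No — exception (b) applies; Jun's landscaping firm is not required to enrol each employee in the state retirement plan.

Exception (a) fails — the employer is for-profit.
Exception (b)'s conditions are all satisfied: remuneration is equity-only; the employer's headcount is 34, under the 38 limit. As to paragraphs (f)–(k): (f) applies (the landscaping firm is classified under the construction sector), but is set aside by (g): (g) operates against (f): a current Class B Registration is held. (h) would limit (g) — at least one employee exceeds 30 hours/week — but (i) sets (h) aside: (i) operates — assessed value is $145,000, meeting the $135,500 threshold. (j) would limit (i) — aggregate throughput is 1,830 units, under the 2,660 units limit — but (k) sets (j) aside: (k) applies — the reportable unit count is 25, less than the 33 limit. So (b) applies.
All of (c)'s requirements are met (the compliance score is 11 points, less than the 14 points limit; a current Small Employer Certificate is held). But: (l) operates against (c): a current Schedule 2 Waiver is held. So (c) is unavailable.
Exception (d) does not apply: at least one employee is not a family member.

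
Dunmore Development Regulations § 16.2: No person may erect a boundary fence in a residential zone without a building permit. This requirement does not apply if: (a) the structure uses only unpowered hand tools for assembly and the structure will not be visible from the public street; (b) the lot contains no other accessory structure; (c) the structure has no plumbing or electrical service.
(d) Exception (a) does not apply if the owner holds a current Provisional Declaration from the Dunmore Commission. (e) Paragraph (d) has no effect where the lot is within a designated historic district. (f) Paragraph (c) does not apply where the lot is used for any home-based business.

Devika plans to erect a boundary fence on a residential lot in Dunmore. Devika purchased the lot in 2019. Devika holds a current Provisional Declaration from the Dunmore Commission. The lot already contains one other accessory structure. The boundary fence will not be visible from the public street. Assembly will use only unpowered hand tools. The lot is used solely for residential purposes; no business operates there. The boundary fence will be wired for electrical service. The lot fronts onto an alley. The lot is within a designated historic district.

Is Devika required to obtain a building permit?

No — exception (a) applies; Devika does not need a building permit.

All of (a)'s requirements are met (assembly uses only hand tools; the structure will not be visible from the street). Applying paragraphs (d)–(e): (d) would limit (a) — a current Provisional Declaration is held — but (e) sets (d) aside: (e) operates against (d): the lot is in a historic district. So (a) applies.
Exception (b) fails — the lot already has another accessory structure.
Exception (c) fails — electrical service is planned.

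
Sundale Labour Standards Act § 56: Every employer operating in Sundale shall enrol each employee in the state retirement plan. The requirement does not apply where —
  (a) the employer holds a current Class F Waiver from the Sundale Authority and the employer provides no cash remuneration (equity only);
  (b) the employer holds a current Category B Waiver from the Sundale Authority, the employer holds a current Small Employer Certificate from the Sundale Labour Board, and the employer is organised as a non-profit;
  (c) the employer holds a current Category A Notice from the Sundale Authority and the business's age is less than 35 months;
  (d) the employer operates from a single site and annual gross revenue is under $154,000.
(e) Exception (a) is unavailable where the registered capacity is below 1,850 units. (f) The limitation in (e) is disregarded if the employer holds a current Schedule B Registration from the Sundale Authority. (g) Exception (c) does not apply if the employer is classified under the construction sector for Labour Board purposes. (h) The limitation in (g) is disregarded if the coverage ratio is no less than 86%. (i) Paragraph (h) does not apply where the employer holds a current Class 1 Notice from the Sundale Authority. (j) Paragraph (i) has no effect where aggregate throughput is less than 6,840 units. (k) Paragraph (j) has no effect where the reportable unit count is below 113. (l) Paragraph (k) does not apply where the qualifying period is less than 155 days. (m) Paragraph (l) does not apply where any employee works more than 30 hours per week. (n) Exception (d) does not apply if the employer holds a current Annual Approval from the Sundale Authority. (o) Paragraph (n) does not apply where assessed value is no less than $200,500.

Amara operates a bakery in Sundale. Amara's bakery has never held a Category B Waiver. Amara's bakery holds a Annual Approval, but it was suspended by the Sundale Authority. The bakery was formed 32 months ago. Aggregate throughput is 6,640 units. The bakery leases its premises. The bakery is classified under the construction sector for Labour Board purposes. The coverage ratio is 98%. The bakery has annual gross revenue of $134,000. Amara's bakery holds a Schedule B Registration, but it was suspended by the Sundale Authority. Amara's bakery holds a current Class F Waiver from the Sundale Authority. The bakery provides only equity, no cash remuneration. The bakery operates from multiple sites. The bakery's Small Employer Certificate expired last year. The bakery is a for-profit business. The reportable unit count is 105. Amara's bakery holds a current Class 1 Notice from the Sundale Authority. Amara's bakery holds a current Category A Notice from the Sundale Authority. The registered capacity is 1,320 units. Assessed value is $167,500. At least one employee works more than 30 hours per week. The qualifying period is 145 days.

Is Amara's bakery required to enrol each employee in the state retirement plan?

Exception (a): a current Class F Waiver is held; remuneration is equity-only — every condition holds. However, paragraphs (e)–(f) must be considered: (e) operates against (a): the registered capacity is 1,320 units, below the 1,850 units limit. (f), which would lift (e), is inapplicable — there is no Schedule B Registration in force. (a) is therefore removed.
Exception (b) does not apply: the Category B Waiver is not current.
Exception (c): a current Category A Notice is held; the business's age is 32 months, less than the 35 months limit — every condition holds. However, paragraphs (g)–(m) must be considered: (g) operates — the bakery is classified under the construction sector. (h) is triggered (the coverage ratio is 98%, meeting the 86% threshold), but is itself disapplied by (i): (i) operates against (h): a current Class 1 Notice is held. (j) would limit (i) — aggregate throughput is 6,640 units, less than the 6,840 units limit — but (k) sets (j) aside: (k) operates against (j): the reportable unit count is 105, below the 113 limit. (l) would limit (k) — the qualifying period is 145 days, less than the 155 days limit — but (m) sets (l) aside: (m) operates — at least one employee exceeds 30 hours/week. (c) is therefore removed.
Exception (d) requires that the employer operates from a single site; but the employer operates from multiple sites, so (d) is unavailable.
Every exception is unavailable, so the rule governs.

Yes — Amara's bakery must enrol each employee in the state retirement plan.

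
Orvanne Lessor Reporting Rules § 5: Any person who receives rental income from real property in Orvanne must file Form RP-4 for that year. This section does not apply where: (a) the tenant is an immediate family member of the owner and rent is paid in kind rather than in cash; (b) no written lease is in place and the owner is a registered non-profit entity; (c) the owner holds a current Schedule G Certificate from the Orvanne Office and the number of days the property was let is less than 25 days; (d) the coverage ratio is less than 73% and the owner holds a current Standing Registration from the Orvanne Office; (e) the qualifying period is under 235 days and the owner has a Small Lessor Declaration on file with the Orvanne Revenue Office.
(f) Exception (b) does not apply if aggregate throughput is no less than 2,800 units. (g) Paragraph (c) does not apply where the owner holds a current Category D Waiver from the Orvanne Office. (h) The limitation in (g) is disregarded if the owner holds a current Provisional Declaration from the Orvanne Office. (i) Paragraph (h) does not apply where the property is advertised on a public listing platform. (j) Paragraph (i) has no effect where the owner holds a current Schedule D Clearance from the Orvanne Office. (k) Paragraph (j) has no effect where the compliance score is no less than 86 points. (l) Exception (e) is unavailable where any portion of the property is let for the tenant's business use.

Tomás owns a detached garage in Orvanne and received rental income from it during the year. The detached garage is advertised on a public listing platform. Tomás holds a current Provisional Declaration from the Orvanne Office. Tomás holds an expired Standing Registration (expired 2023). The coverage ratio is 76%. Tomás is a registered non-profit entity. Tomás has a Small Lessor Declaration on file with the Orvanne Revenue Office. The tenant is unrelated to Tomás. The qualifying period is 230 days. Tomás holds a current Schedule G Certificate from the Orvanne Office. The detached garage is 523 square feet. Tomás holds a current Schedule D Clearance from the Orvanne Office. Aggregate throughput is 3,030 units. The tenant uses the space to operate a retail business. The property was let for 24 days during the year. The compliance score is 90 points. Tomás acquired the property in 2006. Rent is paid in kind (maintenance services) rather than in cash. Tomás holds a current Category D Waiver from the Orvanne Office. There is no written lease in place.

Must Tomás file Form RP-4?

Exception (a) does not apply: the tenant is unrelated to the owner.
Exception (b)'s conditions are all satisfied: there is no written lease; Tomás is a registered non-profit. But applying paragraph (f): (f) operates against (b): aggregate throughput is 3,030 units, meeting the 2,800 units threshold. (b) is therefore removed.
Exception (c): a current Schedule G Certificate is held; the number of days the property was let is 24 days, less than the 25 days limit — every condition holds. However, paragraphs (g)–(k) must be considered: (g) operates against (c): a current Category D Waiver is held. (h) would limit (g) — a current Provisional Declaration is held — but (i) sets (h) aside: (i) operates — the property is publicly advertised. (j) applies (a current Schedule D Clearance is held), but yields to (k): (k) operates against (j): the compliance score is 90 points, meeting the 86 points threshold. So (c) is unavailable.
Exception (d) fails — the coverage ratio is 76%, not less than 73%.
Exception (e): the qualifying period is 230 days, under the 235 days limit; a Small Lessor Declaration is on file — every condition holds. Turning to paragraph (l): (l) is triggered — the space is let for business use. So (e) is unavailable.
No exception is made out. Tomás falls within the general rule.

Yes — Tomás must file Form RP-4.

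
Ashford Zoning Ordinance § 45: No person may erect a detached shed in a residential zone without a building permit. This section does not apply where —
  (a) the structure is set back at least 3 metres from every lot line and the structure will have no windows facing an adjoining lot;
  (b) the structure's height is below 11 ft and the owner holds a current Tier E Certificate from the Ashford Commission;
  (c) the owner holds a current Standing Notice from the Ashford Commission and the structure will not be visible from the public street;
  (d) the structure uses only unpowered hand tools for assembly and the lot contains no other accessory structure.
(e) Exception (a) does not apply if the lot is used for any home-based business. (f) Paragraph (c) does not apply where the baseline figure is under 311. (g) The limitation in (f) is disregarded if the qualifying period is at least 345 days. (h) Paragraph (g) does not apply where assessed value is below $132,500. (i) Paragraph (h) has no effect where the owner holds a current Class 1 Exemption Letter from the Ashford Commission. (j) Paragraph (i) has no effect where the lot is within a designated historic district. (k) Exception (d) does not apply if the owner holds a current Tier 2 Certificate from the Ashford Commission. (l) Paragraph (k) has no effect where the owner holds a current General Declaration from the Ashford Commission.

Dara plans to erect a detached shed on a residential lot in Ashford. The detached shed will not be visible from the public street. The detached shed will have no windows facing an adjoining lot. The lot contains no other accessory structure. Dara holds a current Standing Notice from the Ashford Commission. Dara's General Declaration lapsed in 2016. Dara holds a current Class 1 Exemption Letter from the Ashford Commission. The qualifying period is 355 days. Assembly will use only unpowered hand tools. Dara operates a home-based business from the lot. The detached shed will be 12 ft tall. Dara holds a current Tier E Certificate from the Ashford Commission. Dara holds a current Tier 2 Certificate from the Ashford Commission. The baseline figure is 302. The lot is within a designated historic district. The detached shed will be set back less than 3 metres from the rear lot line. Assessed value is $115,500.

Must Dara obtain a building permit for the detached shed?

Exception (a) requires that the structure is set back at least 3 metres from every lot line; but the rear setback is under 3 m, so (a) is unavailable.
Exception (b) requires that the structure's height is below 11 ft; but the structure's height is 12 ft, not below 11 ft, so (b) is unavailable.
Exception (c)'s conditions are all satisfied: a current Standing Notice is held; the structure will not be visible from the street. Turning to paragraphs (f)–(j): (f) operates against (c): the baseline figure is 302, under the 311 limit. (g) operates (the qualifying period is 355 days, meeting the 345 days threshold), but is overridden by (h): (h) operates against (g): assessed value is $115,500, below the $132,500 limit. (i) would limit (h) — a current Class 1 Exemption Letter is held — but (j) sets (i) aside: (j) is engaged — the lot is in a historic district. (c) is therefore removed.
All of (d)'s requirements are met (assembly uses only hand tools; the lot has no other accessory structure). But applying paragraphs (k)–(l): (k) operates against (d): a current Tier 2 Certificate is held. (l), which would lift (k), does not operate here — no current General Declaration is held. Exception (d) does not apply.
No exception applies. The general rule governs.

Yes — Dara must obtain a building permit.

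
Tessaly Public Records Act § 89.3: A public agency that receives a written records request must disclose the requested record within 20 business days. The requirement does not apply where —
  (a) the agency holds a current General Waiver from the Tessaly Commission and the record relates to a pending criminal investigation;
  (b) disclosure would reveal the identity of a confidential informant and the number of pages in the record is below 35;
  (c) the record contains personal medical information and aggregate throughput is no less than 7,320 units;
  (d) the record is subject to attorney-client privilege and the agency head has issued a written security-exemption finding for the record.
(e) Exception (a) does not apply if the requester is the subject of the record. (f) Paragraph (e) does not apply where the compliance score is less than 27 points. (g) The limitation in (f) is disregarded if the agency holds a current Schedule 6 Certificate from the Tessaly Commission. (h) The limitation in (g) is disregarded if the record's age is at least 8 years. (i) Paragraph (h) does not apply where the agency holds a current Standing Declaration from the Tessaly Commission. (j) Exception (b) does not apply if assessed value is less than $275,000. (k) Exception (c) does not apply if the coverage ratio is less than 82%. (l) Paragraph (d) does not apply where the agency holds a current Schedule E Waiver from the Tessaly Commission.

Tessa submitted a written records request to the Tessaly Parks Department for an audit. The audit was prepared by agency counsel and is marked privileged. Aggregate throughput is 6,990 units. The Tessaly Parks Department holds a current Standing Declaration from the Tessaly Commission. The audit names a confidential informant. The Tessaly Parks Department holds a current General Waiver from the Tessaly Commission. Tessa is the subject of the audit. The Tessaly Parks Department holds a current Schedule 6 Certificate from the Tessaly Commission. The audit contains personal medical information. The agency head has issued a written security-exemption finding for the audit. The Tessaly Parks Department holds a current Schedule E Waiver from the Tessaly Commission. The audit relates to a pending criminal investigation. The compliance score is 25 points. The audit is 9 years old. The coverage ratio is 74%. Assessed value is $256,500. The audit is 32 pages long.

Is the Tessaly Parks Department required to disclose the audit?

Exception (a)'s conditions are all satisfied: a current General Waiver is held; the audit relates to a pending investigation. But applying paragraphs (e)–(i): (e) operates — Tessa is the subject of the audit. (f) would limit (e) — the compliance score is 25 points, less than the 27 points limit — but (g) sets (f) aside: (g) operates against (f): a current Schedule 6 Certificate is held. (h) applies (the record's age is 9 years, meeting the 8 years threshold), but is itself disapplied by (i): (i) is engaged — a current Standing Declaration is held. (a) is therefore removed.
Exception (b): the audit names a confidential informant; the number of pages in the record is 32, below the 35 limit — every condition holds. But applying paragraph (j): (j) is engaged — assessed value is $256,500, less than the $275,000 limit. Exception (b) does not apply.
Exception (c) requires that aggregate throughput is no less than 7,320 units; but aggregate throughput is 6,990 units, short of 7,320 units, so (c) is unavailable.
Exception (d) is satisfied on its face — the audit is privileged; a written security-exemption finding has been issued. However, paragraph (l) must be considered: (l) operates against (d): a current Schedule E Waiver is held. So (d) is unavailable.
No exception displaces § 89.3.

Yes — the Tessaly Parks Department must disclose the audit.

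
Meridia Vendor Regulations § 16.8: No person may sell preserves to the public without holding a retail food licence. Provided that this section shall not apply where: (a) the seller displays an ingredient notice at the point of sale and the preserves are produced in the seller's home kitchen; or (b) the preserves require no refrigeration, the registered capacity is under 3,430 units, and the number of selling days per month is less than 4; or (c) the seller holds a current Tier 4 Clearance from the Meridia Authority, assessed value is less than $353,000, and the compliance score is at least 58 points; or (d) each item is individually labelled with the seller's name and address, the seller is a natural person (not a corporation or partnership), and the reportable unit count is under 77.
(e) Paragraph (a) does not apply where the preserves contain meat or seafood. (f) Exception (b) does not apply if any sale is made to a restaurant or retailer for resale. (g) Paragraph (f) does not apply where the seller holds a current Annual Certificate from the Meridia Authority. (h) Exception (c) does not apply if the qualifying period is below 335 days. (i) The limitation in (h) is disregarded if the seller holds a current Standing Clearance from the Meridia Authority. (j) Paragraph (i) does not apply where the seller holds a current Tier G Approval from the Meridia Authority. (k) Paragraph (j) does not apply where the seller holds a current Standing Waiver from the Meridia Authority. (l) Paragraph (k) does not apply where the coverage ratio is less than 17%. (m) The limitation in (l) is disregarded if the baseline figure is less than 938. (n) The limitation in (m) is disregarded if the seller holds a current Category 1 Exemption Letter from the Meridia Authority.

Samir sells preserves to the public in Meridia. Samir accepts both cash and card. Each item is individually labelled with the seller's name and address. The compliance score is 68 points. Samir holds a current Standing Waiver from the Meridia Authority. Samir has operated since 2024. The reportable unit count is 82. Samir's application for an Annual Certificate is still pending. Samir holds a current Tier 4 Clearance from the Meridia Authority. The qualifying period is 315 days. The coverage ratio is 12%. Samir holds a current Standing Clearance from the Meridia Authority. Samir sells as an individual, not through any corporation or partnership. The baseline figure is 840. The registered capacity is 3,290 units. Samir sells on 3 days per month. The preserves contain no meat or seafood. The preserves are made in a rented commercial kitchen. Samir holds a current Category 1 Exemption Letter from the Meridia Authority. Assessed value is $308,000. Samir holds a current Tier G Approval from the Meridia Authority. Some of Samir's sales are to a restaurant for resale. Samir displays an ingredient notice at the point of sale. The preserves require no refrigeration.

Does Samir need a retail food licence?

Exception (a) fails — the preserves are made in a commercial kitchen, not a home kitchen.
All of (b)'s requirements are met (the preserves are shelf-stable; the registered capacity is 3,290 units, under the 3,430 units limit; the number of selling days per month is 3, less than the 4 limit). But applying paragraphs (f)–(g): (f) operates against (b): some sales are to a restaurant for resale. (g), which would lift (f), is not triggered — there is no Annual Certificate in force. Exception (b) does not apply.
All of (c)'s requirements are met (a current Tier 4 Clearance is held; assessed value is $308,000, less than the $353,000 limit; the compliance score is 68 points, meeting the 58 points threshold). But applying paragraphs (h)–(n): (h) operates against (c): the qualifying period is 315 days, below the 335 days limit. (i) applies (a current Standing Clearance is held), but is itself disapplied by (j): (j) operates against (i): a current Tier G Approval is held. (k) is engaged (a current Standing Waiver is held), but is itself disapplied by (l): (l) is engaged — the coverage ratio is 12%, less than the 17% limit. (m) would limit (l) — the baseline figure is 840, less than the 938 limit — but (n) sets (m) aside: (n) is engaged — a current Category 1 Exemption Letter is held. So (c) is unavailable.
Exception (d) requires that the reportable unit count is under 77; but the reportable unit count is 82, not under 77, so (d) is unavailable.
No exception applies. The general rule governs.

Yes — Samir must hold a retail food licence.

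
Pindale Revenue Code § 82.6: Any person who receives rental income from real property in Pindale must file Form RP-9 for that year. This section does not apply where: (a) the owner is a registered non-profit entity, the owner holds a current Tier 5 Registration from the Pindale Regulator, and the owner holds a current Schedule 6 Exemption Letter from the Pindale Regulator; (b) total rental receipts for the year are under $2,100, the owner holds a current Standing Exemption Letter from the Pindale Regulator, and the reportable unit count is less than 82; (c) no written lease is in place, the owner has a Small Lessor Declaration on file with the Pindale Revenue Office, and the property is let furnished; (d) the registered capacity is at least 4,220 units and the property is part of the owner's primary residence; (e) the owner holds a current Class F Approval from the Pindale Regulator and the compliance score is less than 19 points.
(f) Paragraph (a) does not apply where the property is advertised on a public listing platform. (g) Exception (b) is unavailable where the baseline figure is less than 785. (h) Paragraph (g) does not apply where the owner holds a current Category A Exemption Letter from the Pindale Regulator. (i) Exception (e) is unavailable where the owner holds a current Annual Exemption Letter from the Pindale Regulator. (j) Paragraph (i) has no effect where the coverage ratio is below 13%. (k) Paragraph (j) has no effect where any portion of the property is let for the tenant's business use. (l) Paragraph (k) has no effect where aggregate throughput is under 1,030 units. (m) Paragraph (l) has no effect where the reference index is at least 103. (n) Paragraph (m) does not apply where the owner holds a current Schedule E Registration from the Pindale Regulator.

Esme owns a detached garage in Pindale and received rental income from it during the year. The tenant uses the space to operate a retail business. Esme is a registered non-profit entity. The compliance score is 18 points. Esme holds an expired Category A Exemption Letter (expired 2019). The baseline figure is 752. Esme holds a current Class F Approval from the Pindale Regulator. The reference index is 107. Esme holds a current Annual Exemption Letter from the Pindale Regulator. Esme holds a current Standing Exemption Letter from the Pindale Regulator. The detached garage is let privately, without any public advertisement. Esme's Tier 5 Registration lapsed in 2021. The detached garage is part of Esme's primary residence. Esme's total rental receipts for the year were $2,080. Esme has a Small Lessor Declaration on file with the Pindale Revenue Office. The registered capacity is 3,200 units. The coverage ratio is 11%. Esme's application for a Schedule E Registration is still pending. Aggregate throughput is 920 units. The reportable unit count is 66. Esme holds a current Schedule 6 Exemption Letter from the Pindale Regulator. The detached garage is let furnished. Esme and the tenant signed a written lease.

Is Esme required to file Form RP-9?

Yes — Esme must file Form RP-9.

Exception (a) does not apply: the Tier 5 Registration is not current.
Exception (b) is satisfied on its face — total rental receipts for the year are $2,080, under the $2,100 limit; a current Standing Exemption Letter is held; the reportable unit count is 66, less than the 82 limit. However, paragraphs (g)–(h) must be considered: (g) is triggered — the baseline figure is 752, less than the 785 limit. (h), which would lift (g), is not triggered — no current Category A Exemption Letter is held. (b) is therefore removed.
Exception (c) requires that no written lease is in place; but a written lease is in place, so (c) is unavailable.
Exception (d) does not apply: the registered capacity is 3,200 units, short of 4,220 units.
Exception (e)'s conditions are all satisfied: a current Class F Approval is held; the compliance score is 18 points, less than the 19 points limit. But: (i) is triggered — a current Annual Exemption Letter is held. (j) would limit (i) — the coverage ratio is 11%, below the 13% limit — but (k) sets (j) aside: (k) operates against (j): the space is let for business use. (l) would limit (k) — aggregate throughput is 920 units, under the 1,030 units limit — but (m) sets (l) aside: (m) is engaged — the reference index is 107, meeting the 103 threshold. (n), which would lift (m), is inapplicable — no current Schedule E Registration is held. (e) is therefore removed.
No exception displaces § 82.6.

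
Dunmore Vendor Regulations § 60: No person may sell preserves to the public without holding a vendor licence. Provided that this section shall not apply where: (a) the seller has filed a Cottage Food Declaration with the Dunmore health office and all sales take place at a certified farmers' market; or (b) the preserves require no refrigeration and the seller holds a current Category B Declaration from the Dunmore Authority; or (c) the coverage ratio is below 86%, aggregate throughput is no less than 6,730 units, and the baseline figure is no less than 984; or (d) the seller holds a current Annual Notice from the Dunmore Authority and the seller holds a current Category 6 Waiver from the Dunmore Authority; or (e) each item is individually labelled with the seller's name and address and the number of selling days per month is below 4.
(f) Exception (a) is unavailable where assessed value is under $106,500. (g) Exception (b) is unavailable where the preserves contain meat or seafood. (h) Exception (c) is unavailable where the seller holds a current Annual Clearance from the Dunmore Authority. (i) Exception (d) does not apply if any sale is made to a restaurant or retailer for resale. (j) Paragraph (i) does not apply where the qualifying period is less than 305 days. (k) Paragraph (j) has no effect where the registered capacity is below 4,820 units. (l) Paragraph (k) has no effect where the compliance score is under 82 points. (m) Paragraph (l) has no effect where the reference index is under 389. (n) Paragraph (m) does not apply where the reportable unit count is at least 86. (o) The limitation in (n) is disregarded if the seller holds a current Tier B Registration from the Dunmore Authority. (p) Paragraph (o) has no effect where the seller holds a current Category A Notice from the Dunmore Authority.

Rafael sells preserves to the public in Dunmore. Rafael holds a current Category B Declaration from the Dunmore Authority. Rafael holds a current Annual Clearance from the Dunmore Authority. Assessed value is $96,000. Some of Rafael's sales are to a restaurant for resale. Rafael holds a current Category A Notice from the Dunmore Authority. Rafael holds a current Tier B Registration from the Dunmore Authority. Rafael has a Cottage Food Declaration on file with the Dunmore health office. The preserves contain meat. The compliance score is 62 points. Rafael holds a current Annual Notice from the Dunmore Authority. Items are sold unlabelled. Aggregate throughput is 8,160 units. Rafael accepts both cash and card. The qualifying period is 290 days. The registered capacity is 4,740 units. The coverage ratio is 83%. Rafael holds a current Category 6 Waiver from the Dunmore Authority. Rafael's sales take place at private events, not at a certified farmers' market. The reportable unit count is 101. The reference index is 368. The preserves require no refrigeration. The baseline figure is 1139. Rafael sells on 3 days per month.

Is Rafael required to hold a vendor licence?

No — exception (d) applies; Rafael is not required to hold a vendor licence.

Exception (a) requires that all sales take place at a certified farmers' market; but sales are at private events, not a certified farmers' market, so (a) is unavailable.
All of (b)'s requirements are met (the preserves are shelf-stable; a current Category B Declaration is held). But applying paragraph (g): (g) operates — the preserves contain meat. (b) is therefore removed.
Exception (c)'s conditions are all satisfied: the coverage ratio is 83%, below the 86% limit; aggregate throughput is 8,160 units, meeting the 6,730 units threshold; the baseline figure is 1,139, meeting the 984 threshold. However, paragraph (h) must be considered: (h) applies — a current Annual Clearance is held. (c) is therefore removed.
Exception (d): a current Annual Notice is held; a current Category 6 Waiver is held — every condition holds. As to paragraphs (i)–(p): (i) would limit (d) — some sales are to a restaurant for resale — but (j) sets (i) aside: (j) operates against (i): the qualifying period is 290 days, less than the 305 days limit. (k) operates (the registered capacity is 4,740 units, below the 4,820 units limit), but is displaced by (l): (l) operates against (k): the compliance score is 62 points, under the 82 points limit. (m) operates (the reference index is 368, under the 389 limit), but is set aside by (n): (n) operates against (m): the reportable unit count is 101, meeting the 86 threshold. (o) is triggered (a current Tier B Registration is held), but is itself disapplied by (p): (p) operates against (o): a current Category A Notice is held. Exception (d) stands.
Exception (e) does not apply: items are sold unlabelled.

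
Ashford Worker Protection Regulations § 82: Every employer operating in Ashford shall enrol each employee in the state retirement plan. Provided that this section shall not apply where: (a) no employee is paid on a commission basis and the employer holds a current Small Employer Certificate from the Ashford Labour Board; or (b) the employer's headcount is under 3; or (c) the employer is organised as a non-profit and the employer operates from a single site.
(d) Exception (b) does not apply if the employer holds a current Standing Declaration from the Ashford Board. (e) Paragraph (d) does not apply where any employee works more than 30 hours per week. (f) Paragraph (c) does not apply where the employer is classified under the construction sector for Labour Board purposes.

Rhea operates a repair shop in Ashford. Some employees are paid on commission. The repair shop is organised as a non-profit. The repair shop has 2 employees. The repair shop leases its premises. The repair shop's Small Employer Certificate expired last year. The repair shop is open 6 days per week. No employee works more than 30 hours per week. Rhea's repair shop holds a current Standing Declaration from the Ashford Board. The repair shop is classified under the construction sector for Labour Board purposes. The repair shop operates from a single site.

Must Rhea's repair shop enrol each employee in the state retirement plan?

Exception (a) does not apply: some employees are paid on commission.
All of (b)'s requirements are met (the employer's headcount is 2, under the 3 limit). But applying paragraphs (d)–(e): (d) is triggered — a current Standing Declaration is held. (e), which would lift (d), is not triggered — no employee exceeds 30 hours/week. Exception (b) does not apply.
All of (c)'s requirements are met (the employer is a non-profit; the employer operates from a single site). However, paragraph (f) must be considered: (f) operates against (c): the repair shop is classified under the construction sector. So (c) is unavailable.
None of the exceptions is available; § 82 applies in full.

Yes — Rhea's repair shop must enrol each employee in the state retirement plan.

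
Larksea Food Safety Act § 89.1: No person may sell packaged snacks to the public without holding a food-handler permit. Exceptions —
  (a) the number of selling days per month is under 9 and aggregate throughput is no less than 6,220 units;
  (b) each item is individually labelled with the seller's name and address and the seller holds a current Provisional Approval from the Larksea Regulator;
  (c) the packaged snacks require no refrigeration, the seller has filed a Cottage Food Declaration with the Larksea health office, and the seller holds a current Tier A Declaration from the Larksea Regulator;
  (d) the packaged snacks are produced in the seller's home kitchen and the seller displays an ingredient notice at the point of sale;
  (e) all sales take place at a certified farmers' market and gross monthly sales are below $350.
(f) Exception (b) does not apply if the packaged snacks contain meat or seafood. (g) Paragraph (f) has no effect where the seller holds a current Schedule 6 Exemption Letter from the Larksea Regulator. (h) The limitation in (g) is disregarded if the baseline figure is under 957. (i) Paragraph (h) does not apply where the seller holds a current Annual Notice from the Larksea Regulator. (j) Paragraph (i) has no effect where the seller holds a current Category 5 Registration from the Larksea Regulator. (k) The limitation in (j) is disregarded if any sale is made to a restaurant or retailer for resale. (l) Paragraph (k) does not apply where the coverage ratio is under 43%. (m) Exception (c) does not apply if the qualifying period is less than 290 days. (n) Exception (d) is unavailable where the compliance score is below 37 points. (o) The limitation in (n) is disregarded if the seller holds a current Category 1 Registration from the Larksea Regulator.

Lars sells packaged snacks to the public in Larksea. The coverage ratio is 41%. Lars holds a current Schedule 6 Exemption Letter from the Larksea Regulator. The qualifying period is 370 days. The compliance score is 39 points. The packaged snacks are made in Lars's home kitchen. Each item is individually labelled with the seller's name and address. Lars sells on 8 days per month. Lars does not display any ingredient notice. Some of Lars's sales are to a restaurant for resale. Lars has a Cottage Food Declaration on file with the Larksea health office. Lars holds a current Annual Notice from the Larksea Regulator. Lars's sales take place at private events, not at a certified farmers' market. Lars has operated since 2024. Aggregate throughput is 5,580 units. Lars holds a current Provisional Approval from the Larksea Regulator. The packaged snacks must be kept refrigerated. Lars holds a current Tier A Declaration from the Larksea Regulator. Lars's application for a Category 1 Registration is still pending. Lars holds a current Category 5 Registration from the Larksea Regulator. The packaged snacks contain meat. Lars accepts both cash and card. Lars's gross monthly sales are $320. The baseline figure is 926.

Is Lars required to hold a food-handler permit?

Exception (a) does not apply: aggregate throughput is 5,580 units, short of 6,220 units.
Exception (b): items are individually labelled; a current Provisional Approval is held — every condition holds. However, paragraphs (f)–(l) must be considered: (f) operates — the packaged snacks contain meat. (g) would limit (f) — a current Schedule 6 Exemption Letter is held — but (h) sets (g) aside: (h) operates — the baseline figure is 926, under the 957 limit. (i) is triggered (a current Annual Notice is held), but is set aside by (j): (j) is triggered — a current Category 5 Registration is held. (k) would limit (j) — some sales are to a restaurant for resale — but (l) sets (k) aside: (l) operates against (k): the coverage ratio is 41%, under the 43% limit. (b) is therefore removed.
Exception (c) does not apply: the packaged snacks require refrigeration.
Exception (d) does not apply: no ingredient notice is displayed.
Exception (e) requires that all sales take place at a certified farmers' market; but sales are at private events, not a certified farmers' market, so (e) is unavailable.
No exception applies. The general rule governs.

Yes — Lars must hold a food-handler permit.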